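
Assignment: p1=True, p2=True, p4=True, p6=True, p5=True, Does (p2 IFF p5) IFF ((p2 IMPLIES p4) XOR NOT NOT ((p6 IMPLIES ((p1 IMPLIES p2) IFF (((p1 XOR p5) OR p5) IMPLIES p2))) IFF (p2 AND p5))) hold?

Substituting p1=True, p2=True, p4=True, p6=True, p5=True:
p2 IFF p5 = True IFF True = True
p2 IMPLIES p4 = True IMPLIES True = True
p1 IMPLIES p2 = True IMPLIES True = True
p1 XOR p5 = True XOR True = False
(p1 XOR p5) OR p5 = False OR True = True
((p1 XOR p5) OR p5) IMPLIES p2 = True IMPLIES True = True
(p1 IMPLIES p2) IFF (((p1 XOR p5) OR p5) IMPLIES p2) = True IFF True = True
p6 IMPLIES ((p1 IMPLIES p2) IFF (((p1 XOR p5) OR p5) IMPLIES p2)) = True IMPLIES True = True
p2 AND p5 = True AND True = True
(p6 IMPLIES ((p1 IMPLIES p2) IFF (((p1 XOR p5) OR p5) IMPLIES p2))) IFF (p2 AND p5) = True IFF True = True
NOT ((p6 IMPLIES ((p1 IMPLIES p2) IFF (((p1 XOR p5) OR p5) IMPLIES p2))) IFF (p2 AND p5)) = NOT True = False
NOT NOT ((p6 IMPLIES ((p1 IMPLIES p2) IFF (((p1 XOR p5) OR p5) IMPLIES p2))) IFF (p2 AND p5)) = NOT False = True
(p2 IMPLIES p4) XOR NOT NOT ((p6 IMPLIES ((p1 IMPLIES p2) IFF (((p1 XOR p5) OR p5) IMPLIES p2))) IFF (p2 AND p5)) = True XOR True = False
(p2 IFF p5) IFF ((p2 IMPLIES p4) XOR NOT NOT ((p6 IMPLIES ((p1 IMPLIES p2) IFF (((p1 XOR p5) OR p5) IMPLIES p2))) IFF (p2 AND p5))) = True IFF False = False

False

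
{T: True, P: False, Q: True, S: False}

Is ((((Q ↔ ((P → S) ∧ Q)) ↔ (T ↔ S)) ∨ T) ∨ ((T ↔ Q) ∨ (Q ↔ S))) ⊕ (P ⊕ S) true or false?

True

P → S = False → False = True
(P → S) ∧ Q = True ∧ True = True
Q ↔ ((P → S) ∧ Q) = True ↔ True = True
T ↔ S = True ↔ False = False
(Q ↔ ((P → S) ∧ Q)) ↔ (T ↔ S) = True ↔ False = False
((Q ↔ ((P → S) ∧ Q)) ↔ (T ↔ S)) ∨ T = False ∨ True = True
T ↔ Q = True ↔ True = True
Q ↔ S = True ↔ False = False
(T ↔ Q) ∨ (Q ↔ S) = True ∨ False = True
(((Q ↔ ((P → S) ∧ Q)) ↔ (T ↔ S)) ∨ T) ∨ ((T ↔ Q) ∨ (Q ↔ S)) = True ∨ True = True
P ⊕ S = False ⊕ False = False
((((Q ↔ ((P → S) ∧ Q)) ↔ (T ↔ S)) ∨ T) ∨ ((T ↔ Q) ∨ (Q ↔ S))) ⊕ (P ⊕ S) = True ⊕ False = True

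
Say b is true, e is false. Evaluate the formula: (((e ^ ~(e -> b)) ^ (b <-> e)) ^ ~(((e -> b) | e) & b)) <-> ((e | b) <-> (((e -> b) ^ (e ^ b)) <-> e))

False

e -> b = False -> True = True
~(e -> b) = ~True = False
e ^ ~(e -> b) = False ^ False = False
b <-> e = True <-> False = False
(e ^ ~(e -> b)) ^ (b <-> e) = False ^ False = False
e -> b = False -> True = True
(e -> b) | e = True | False = True
((e -> b) | e) & b = True & True = True
~(((e -> b) | e) & b) = ~True = False
((e ^ ~(e -> b)) ^ (b <-> e)) ^ ~(((e -> b) | e) & b) = False ^ False = False
e | b = False | True = True
e -> b = False -> True = True
e ^ b = False ^ True = True
(e -> b) ^ (e ^ b) = True ^ True = False
((e -> b) ^ (e ^ b)) <-> e = False <-> False = True
(e | b) <-> (((e -> b) ^ (e ^ b)) <-> e) = True <-> True = True
(((e ^ ~(e -> b)) ^ (b <-> e)) ^ ~(((e -> b) | e) & b)) <-> ((e | b) <-> (((e -> b) ^ (e ^ b)) <-> e)) = False <-> True = False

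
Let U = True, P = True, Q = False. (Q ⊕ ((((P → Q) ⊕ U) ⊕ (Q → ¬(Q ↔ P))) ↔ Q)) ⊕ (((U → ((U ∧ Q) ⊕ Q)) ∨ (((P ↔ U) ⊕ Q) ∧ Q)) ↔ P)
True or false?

True

Substituting U=True, P=True, Q=False:
P → Q = True → False = False
(P → Q) ⊕ U = False ⊕ True = True
Q ↔ P = False ↔ True = False
¬(Q ↔ P) = ¬False = True
Q → ¬(Q ↔ P) = False → True = True
((P → Q) ⊕ U) ⊕ (Q → ¬(Q ↔ P)) = True ⊕ True = False
(((P → Q) ⊕ U) ⊕ (Q → ¬(Q ↔ P))) ↔ Q = False ↔ False = True
Q ⊕ ((((P → Q) ⊕ U) ⊕ (Q → ¬(Q ↔ P))) ↔ Q) = False ⊕ True = True
U ∧ Q = True ∧ False = False
(U ∧ Q) ⊕ Q = False ⊕ False = False
U → ((U ∧ Q) ⊕ Q) = True → False = False
P ↔ U = True ↔ True = True
(P ↔ U) ⊕ Q = True ⊕ False = True
((P ↔ U) ⊕ Q) ∧ Q = True ∧ False = False
(U → ((U ∧ Q) ⊕ Q)) ∨ (((P ↔ U) ⊕ Q) ∧ Q) = False ∨ False = False
((U → ((U ∧ Q) ⊕ Q)) ∨ (((P ↔ U) ⊕ Q) ∧ Q)) ↔ P = False ↔ True = False
(Q ⊕ ((((P → Q) ⊕ U) ⊕ (Q → ¬(Q ↔ P))) ↔ Q)) ⊕ (((U → ((U ∧ Q) ⊕ Q)) ∨ (((P ↔ U) ⊕ Q) ∧ Q)) ↔ P) = True ⊕ False = True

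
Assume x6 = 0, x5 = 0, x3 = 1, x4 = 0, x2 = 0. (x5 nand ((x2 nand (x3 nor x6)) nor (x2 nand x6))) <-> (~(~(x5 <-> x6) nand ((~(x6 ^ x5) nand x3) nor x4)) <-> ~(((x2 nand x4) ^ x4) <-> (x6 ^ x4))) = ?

0

x3 nor x6 = 1 nor 0 = 0
x2 nand (x3 nor x6) = 0 nand 0 = 1
x2 nand x6 = 0 nand 0 = 1
(x2 nand (x3 nor x6)) nor (x2 nand x6) = 1 nor 1 = 0
x5 nand ((x2 nand (x3 nor x6)) nor (x2 nand x6)) = 0 nand 0 = 1
x5 <-> x6 = 0 <-> 0 = 1
~(x5 <-> x6) = ~1 = 0
x6 ^ x5 = 0 ^ 0 = 0
~(x6 ^ x5) = ~0 = 1
~(x6 ^ x5) nand x3 = 1 nand 1 = 0
(~(x6 ^ x5) nand x3) nor x4 = 0 nor 0 = 1
~(x5 <-> x6) nand ((~(x6 ^ x5) nand x3) nor x4) = 0 nand 1 = 1
~(~(x5 <-> x6) nand ((~(x6 ^ x5) nand x3) nor x4)) = ~1 = 0
x2 nand x4 = 0 nand 0 = 1
(x2 nand x4) ^ x4 = 1 ^ 0 = 1
x6 ^ x4 = 0 ^ 0 = 0
((x2 nand x4) ^ x4) <-> (x6 ^ x4) = 1 <-> 0 = 0
~(((x2 nand x4) ^ x4) <-> (x6 ^ x4)) = ~0 = 1
~(~(x5 <-> x6) nand ((~(x6 ^ x5) nand x3) nor x4)) <-> ~(((x2 nand x4) ^ x4) <-> (x6 ^ x4)) = 0 <-> 1 = 0
(x5 nand ((x2 nand (x3 nor x6)) nor (x2 nand x6))) <-> (~(~(x5 <-> x6) nand ((~(x6 ^ x5) nand x3) nor x4)) <-> ~(((x2 nand x4) ^ x4) <-> (x6 ^ x4))) = 1 <-> 0 = 0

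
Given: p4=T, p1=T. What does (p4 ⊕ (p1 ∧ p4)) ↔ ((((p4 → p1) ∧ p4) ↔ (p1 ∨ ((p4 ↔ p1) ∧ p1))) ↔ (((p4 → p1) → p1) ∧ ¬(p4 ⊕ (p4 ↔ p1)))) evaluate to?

Substituting p4=T, p1=T:
p1 ∧ p4 = T ∧ T = T
p4 ⊕ (p1 ∧ p4) = T ⊕ T = F
p4 → p1 = T → T = T
(p4 → p1) ∧ p4 = T ∧ T = T
p4 ↔ p1 = T ↔ T = T
(p4 ↔ p1) ∧ p1 = T ∧ T = T
p1 ∨ ((p4 ↔ p1) ∧ p1) = T ∨ T = T
((p4 → p1) ∧ p4) ↔ (p1 ∨ ((p4 ↔ p1) ∧ p1)) = T ↔ T = T
p4 → p1 = T → T = T
(p4 → p1) → p1 = T → T = T
p4 ↔ p1 = T ↔ T = T
p4 ⊕ (p4 ↔ p1) = T ⊕ T = F
¬(p4 ⊕ (p4 ↔ p1)) = ¬F = T
((p4 → p1) → p1) ∧ ¬(p4 ⊕ (p4 ↔ p1)) = T ∧ T = T
(((p4 → p1) ∧ p4) ↔ (p1 ∨ ((p4 ↔ p1) ∧ p1))) ↔ (((p4 → p1) → p1) ∧ ¬(p4 ⊕ (p4 ↔ p1))) = T ↔ T = T
(p4 ⊕ (p1 ∧ p4)) ↔ ((((p4 → p1) ∧ p4) ↔ (p1 ∨ ((p4 ↔ p1) ∧ p1))) ↔ (((p4 → p1) → p1) ∧ ¬(p4 ⊕ (p4 ↔ p1)))) = F ↔ T = F

F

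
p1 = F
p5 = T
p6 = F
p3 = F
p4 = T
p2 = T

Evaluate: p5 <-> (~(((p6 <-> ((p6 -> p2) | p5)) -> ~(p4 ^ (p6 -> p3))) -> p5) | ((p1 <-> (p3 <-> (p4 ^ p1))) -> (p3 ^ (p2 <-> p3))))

F

p6 -> p2 = F -> T = T
(p6 -> p2) | p5 = T | T = T
p6 <-> ((p6 -> p2) | p5) = F <-> T = F
p6 -> p3 = F -> F = T
p4 ^ (p6 -> p3) = T ^ T = F
~(p4 ^ (p6 -> p3)) = ~F = T
(p6 <-> ((p6 -> p2) | p5)) -> ~(p4 ^ (p6 -> p3)) = F -> T = T
((p6 <-> ((p6 -> p2) | p5)) -> ~(p4 ^ (p6 -> p3))) -> p5 = T -> T = T
~(((p6 <-> ((p6 -> p2) | p5)) -> ~(p4 ^ (p6 -> p3))) -> p5) = ~T = F
p4 ^ p1 = T ^ F = T
p3 <-> (p4 ^ p1) = F <-> T = F
p1 <-> (p3 <-> (p4 ^ p1)) = F <-> F = T
p2 <-> p3 = T <-> F = F
p3 ^ (p2 <-> p3) = F ^ F = F
(p1 <-> (p3 <-> (p4 ^ p1))) -> (p3 ^ (p2 <-> p3)) = T -> F = F
~(((p6 <-> ((p6 -> p2) | p5)) -> ~(p4 ^ (p6 -> p3))) -> p5) | ((p1 <-> (p3 <-> (p4 ^ p1))) -> (p3 ^ (p2 <-> p3))) = F | F = F
p5 <-> (~(((p6 <-> ((p6 -> p2) | p5)) -> ~(p4 ^ (p6 -> p3))) -> p5) | ((p1 <-> (p3 <-> (p4 ^ p1))) -> (p3 ^ (p2 <-> p3)))) = T <-> F = F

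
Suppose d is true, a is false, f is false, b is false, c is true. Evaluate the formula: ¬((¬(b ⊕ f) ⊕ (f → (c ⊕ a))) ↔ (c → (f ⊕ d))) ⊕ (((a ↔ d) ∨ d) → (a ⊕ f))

Substituting d=T, a=F, f=F, b=F, c=T:
b ⊕ f = F ⊕ F = F
¬(b ⊕ f) = ¬F = T
c ⊕ a = T ⊕ F = T
f → (c ⊕ a) = F → T = T
¬(b ⊕ f) ⊕ (f → (c ⊕ a)) = T ⊕ T = F
f ⊕ d = F ⊕ T = T
c → (f ⊕ d) = T → T = T
(¬(b ⊕ f) ⊕ (f → (c ⊕ a))) ↔ (c → (f ⊕ d)) = F ↔ T = F
¬((¬(b ⊕ f) ⊕ (f → (c ⊕ a))) ↔ (c → (f ⊕ d))) = ¬F = T
a ↔ d = F ↔ T = F
(a ↔ d) ∨ d = F ∨ T = T
a ⊕ f = F ⊕ F = F
((a ↔ d) ∨ d) → (a ⊕ f) = T → F = F
¬((¬(b ⊕ f) ⊕ (f → (c ⊕ a))) ↔ (c → (f ⊕ d))) ⊕ (((a ↔ d) ∨ d) → (a ⊕ f)) = T ⊕ F = T

T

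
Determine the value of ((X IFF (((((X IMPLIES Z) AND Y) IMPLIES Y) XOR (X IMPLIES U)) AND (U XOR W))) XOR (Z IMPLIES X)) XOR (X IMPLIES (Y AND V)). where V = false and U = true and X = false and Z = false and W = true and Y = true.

X IMPLIES Z = false IMPLIES false = true
(X IMPLIES Z) AND Y = true AND true = true
((X IMPLIES Z) AND Y) IMPLIES Y = true IMPLIES true = true
X IMPLIES U = false IMPLIES true = true
(((X IMPLIES Z) AND Y) IMPLIES Y) XOR (X IMPLIES U) = true XOR true = false
U XOR W = true XOR true = false
((((X IMPLIES Z) AND Y) IMPLIES Y) XOR (X IMPLIES U)) AND (U XOR W) = false AND false = false
X IFF (((((X IMPLIES Z) AND Y) IMPLIES Y) XOR (X IMPLIES U)) AND (U XOR W)) = false IFF false = true
Z IMPLIES X = false IMPLIES false = true
(X IFF (((((X IMPLIES Z) AND Y) IMPLIES Y) XOR (X IMPLIES U)) AND (U XOR W))) XOR (Z IMPLIES X) = true XOR true = false
Y AND V = true AND false = false
X IMPLIES (Y AND V) = false IMPLIES false = true
((X IFF (((((X IMPLIES Z) AND Y) IMPLIES Y) XOR (X IMPLIES U)) AND (U XOR W))) XOR (Z IMPLIES X)) XOR (X IMPLIES (Y AND V)) = false XOR true = true

true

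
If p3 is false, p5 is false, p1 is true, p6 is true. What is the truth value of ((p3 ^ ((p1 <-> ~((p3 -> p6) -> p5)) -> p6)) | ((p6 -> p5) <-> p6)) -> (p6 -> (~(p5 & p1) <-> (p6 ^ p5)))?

True

Substituting p3=False, p5=False, p1=True, p6=True:
p3 -> p6 = False -> True = True
(p3 -> p6) -> p5 = True -> False = False
~((p3 -> p6) -> p5) = ~False = True
p1 <-> ~((p3 -> p6) -> p5) = True <-> True = True
(p1 <-> ~((p3 -> p6) -> p5)) -> p6 = True -> True = True
p3 ^ ((p1 <-> ~((p3 -> p6) -> p5)) -> p6) = False ^ True = True
p6 -> p5 = True -> False = False
(p6 -> p5) <-> p6 = False <-> True = False
(p3 ^ ((p1 <-> ~((p3 -> p6) -> p5)) -> p6)) | ((p6 -> p5) <-> p6) = True | False = True
p5 & p1 = False & True = False
~(p5 & p1) = ~False = True
p6 ^ p5 = True ^ False = True
~(p5 & p1) <-> (p6 ^ p5) = True <-> True = True
p6 -> (~(p5 & p1) <-> (p6 ^ p5)) = True -> True = True
((p3 ^ ((p1 <-> ~((p3 -> p6) -> p5)) -> p6)) | ((p6 -> p5) <-> p6)) -> (p6 -> (~(p5 & p1) <-> (p6 ^ p5))) = True -> True = True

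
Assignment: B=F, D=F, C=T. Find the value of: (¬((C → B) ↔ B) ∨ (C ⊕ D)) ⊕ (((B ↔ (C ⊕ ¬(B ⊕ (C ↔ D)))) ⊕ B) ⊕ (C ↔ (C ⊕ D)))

C → B = T → F = F
(C → B) ↔ B = F ↔ F = T
¬((C → B) ↔ B) = ¬T = F
C ⊕ D = T ⊕ F = T
¬((C → B) ↔ B) ∨ (C ⊕ D) = F ∨ T = T
C ↔ D = T ↔ F = F
B ⊕ (C ↔ D) = F ⊕ F = F
¬(B ⊕ (C ↔ D)) = ¬F = T
C ⊕ ¬(B ⊕ (C ↔ D)) = T ⊕ T = F
B ↔ (C ⊕ ¬(B ⊕ (C ↔ D))) = F ↔ F = T
(B ↔ (C ⊕ ¬(B ⊕ (C ↔ D)))) ⊕ B = T ⊕ F = T
C ⊕ D = T ⊕ F = T
C ↔ (C ⊕ D) = T ↔ T = T
((B ↔ (C ⊕ ¬(B ⊕ (C ↔ D)))) ⊕ B) ⊕ (C ↔ (C ⊕ D)) = T ⊕ T = F
(¬((C → B) ↔ B) ∨ (C ⊕ D)) ⊕ (((B ↔ (C ⊕ ¬(B ⊕ (C ↔ D)))) ⊕ B) ⊕ (C ↔ (C ⊕ D))) = T ⊕ F = T

T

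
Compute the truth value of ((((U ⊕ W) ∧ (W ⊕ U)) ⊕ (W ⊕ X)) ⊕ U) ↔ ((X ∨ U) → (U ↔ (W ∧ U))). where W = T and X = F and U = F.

F

U ⊕ W = F ⊕ T = T
W ⊕ U = T ⊕ F = T
(U ⊕ W) ∧ (W ⊕ U) = T ∧ T = T
W ⊕ X = T ⊕ F = T
((U ⊕ W) ∧ (W ⊕ U)) ⊕ (W ⊕ X) = T ⊕ T = F
(((U ⊕ W) ∧ (W ⊕ U)) ⊕ (W ⊕ X)) ⊕ U = F ⊕ F = F
X ∨ U = F ∨ F = F
W ∧ U = T ∧ F = F
U ↔ (W ∧ U) = F ↔ F = T
(X ∨ U) → (U ↔ (W ∧ U)) = F → T = T
((((U ⊕ W) ∧ (W ⊕ U)) ⊕ (W ⊕ X)) ⊕ U) ↔ ((X ∨ U) → (U ↔ (W ∧ U))) = F ↔ T = F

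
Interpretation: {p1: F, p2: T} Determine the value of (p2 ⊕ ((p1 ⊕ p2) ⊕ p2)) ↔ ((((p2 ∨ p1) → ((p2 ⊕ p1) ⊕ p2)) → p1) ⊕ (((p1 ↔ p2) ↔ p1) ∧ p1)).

p1 ⊕ p2 = F ⊕ T = T
(p1 ⊕ p2) ⊕ p2 = T ⊕ T = F
p2 ⊕ ((p1 ⊕ p2) ⊕ p2) = T ⊕ F = T
p2 ∨ p1 = T ∨ F = T
p2 ⊕ p1 = T ⊕ F = T
(p2 ⊕ p1) ⊕ p2 = T ⊕ T = F
(p2 ∨ p1) → ((p2 ⊕ p1) ⊕ p2) = T → F = F
((p2 ∨ p1) → ((p2 ⊕ p1) ⊕ p2)) → p1 = F → F = T
p1 ↔ p2 = F ↔ T = F
(p1 ↔ p2) ↔ p1 = F ↔ F = T
((p1 ↔ p2) ↔ p1) ∧ p1 = T ∧ F = F
(((p2 ∨ p1) → ((p2 ⊕ p1) ⊕ p2)) → p1) ⊕ (((p1 ↔ p2) ↔ p1) ∧ p1) = T ⊕ F = T
(p2 ⊕ ((p1 ⊕ p2) ⊕ p2)) ↔ ((((p2 ∨ p1) → ((p2 ⊕ p1) ⊕ p2)) → p1) ⊕ (((p1 ↔ p2) ↔ p1) ∧ p1)) = T ↔ T = T

T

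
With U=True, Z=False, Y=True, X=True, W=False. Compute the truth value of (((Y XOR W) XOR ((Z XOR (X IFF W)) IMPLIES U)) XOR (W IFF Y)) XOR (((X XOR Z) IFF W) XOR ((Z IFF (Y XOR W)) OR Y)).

True

Y XOR W = True XOR False = True
X IFF W = True IFF False = False
Z XOR (X IFF W) = False XOR False = False
(Z XOR (X IFF W)) IMPLIES U = False IMPLIES True = True
(Y XOR W) XOR ((Z XOR (X IFF W)) IMPLIES U) = True XOR True = False
W IFF Y = False IFF True = False
((Y XOR W) XOR ((Z XOR (X IFF W)) IMPLIES U)) XOR (W IFF Y) = False XOR False = False
X XOR Z = True XOR False = True
(X XOR Z) IFF W = True IFF False = False
Y XOR W = True XOR False = True
Z IFF (Y XOR W) = False IFF True = False
(Z IFF (Y XOR W)) OR Y = False OR True = True
((X XOR Z) IFF W) XOR ((Z IFF (Y XOR W)) OR Y) = False XOR True = True
(((Y XOR W) XOR ((Z XOR (X IFF W)) IMPLIES U)) XOR (W IFF Y)) XOR (((X XOR Z) IFF W) XOR ((Z IFF (Y XOR W)) OR Y)) = False XOR True = True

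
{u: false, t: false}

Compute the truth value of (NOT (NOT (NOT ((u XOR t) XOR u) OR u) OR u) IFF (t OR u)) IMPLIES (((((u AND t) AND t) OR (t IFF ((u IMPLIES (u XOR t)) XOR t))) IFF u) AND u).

true

u XOR t = false XOR false = false
(u XOR t) XOR u = false XOR false = false
NOT ((u XOR t) XOR u) = NOT false = true
NOT ((u XOR t) XOR u) OR u = true OR false = true
NOT (NOT ((u XOR t) XOR u) OR u) = NOT true = false
NOT (NOT ((u XOR t) XOR u) OR u) OR u = false OR false = false
NOT (NOT (NOT ((u XOR t) XOR u) OR u) OR u) = NOT false = true
t OR u = false OR false = false
NOT (NOT (NOT ((u XOR t) XOR u) OR u) OR u) IFF (t OR u) = true IFF false = false
u AND t = false AND false = false
(u AND t) AND t = false AND false = false
u XOR t = false XOR false = false
u IMPLIES (u XOR t) = false IMPLIES false = true
(u IMPLIES (u XOR t)) XOR t = true XOR false = true
t IFF ((u IMPLIES (u XOR t)) XOR t) = false IFF true = false
((u AND t) AND t) OR (t IFF ((u IMPLIES (u XOR t)) XOR t)) = false OR false = false
(((u AND t) AND t) OR (t IFF ((u IMPLIES (u XOR t)) XOR t))) IFF u = false IFF false = true
((((u AND t) AND t) OR (t IFF ((u IMPLIES (u XOR t)) XOR t))) IFF u) AND u = true AND false = false
(NOT (NOT (NOT ((u XOR t) XOR u) OR u) OR u) IFF (t OR u)) IMPLIES (((((u AND t) AND t) OR (t IFF ((u IMPLIES (u XOR t)) XOR t))) IFF u) AND u) = false IMPLIES false = true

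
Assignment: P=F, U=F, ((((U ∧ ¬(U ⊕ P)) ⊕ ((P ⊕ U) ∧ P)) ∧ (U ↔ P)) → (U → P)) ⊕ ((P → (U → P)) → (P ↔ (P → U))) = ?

T

U ⊕ P = F ⊕ F = F
¬(U ⊕ P) = ¬F = T
U ∧ ¬(U ⊕ P) = F ∧ T = F
P ⊕ U = F ⊕ F = F
(P ⊕ U) ∧ P = F ∧ F = F
(U ∧ ¬(U ⊕ P)) ⊕ ((P ⊕ U) ∧ P) = F ⊕ F = F
U ↔ P = F ↔ F = T
((U ∧ ¬(U ⊕ P)) ⊕ ((P ⊕ U) ∧ P)) ∧ (U ↔ P) = F ∧ T = F
U → P = F → F = T
(((U ∧ ¬(U ⊕ P)) ⊕ ((P ⊕ U) ∧ P)) ∧ (U ↔ P)) → (U → P) = F → T = T
U → P = F → F = T
P → (U → P) = F → T = T
P → U = F → F = T
P ↔ (P → U) = F ↔ T = F
(P → (U → P)) → (P ↔ (P → U)) = T → F = F
((((U ∧ ¬(U ⊕ P)) ⊕ ((P ⊕ U) ∧ P)) ∧ (U ↔ P)) → (U → P)) ⊕ ((P → (U → P)) → (P ↔ (P → U))) = T ⊕ F = T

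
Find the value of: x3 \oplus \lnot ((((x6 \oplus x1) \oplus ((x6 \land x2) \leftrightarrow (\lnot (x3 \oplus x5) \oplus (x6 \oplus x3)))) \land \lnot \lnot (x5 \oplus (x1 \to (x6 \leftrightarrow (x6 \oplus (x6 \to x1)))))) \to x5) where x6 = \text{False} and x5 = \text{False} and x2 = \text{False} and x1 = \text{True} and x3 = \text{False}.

\text{False}

x6 \oplus x1 = \text{False} \oplus \text{True} = \text{True}
x6 \land x2 = \text{False} \land \text{False} = \text{False}
x3 \oplus x5 = \text{False} \oplus \text{False} = \text{False}
\lnot (x3 \oplus x5) = \lnot \text{False} = \text{True}
x6 \oplus x3 = \text{False} \oplus \text{False} = \text{False}
\lnot (x3 \oplus x5) \oplus (x6 \oplus x3) = \text{True} \oplus \text{False} = \text{True}
(x6 \land x2) \leftrightarrow (\lnot (x3 \oplus x5) \oplus (x6 \oplus x3)) = \text{False} \leftrightarrow \text{True} = \text{False}
(x6 \oplus x1) \oplus ((x6 \land x2) \leftrightarrow (\lnot (x3 \oplus x5) \oplus (x6 \oplus x3))) = \text{True} \oplus \text{False} = \text{True}
x6 \to x1 = \text{False} \to \text{True} = \text{True}
x6 \oplus (x6 \to x1) = \text{False} \oplus \text{True} = \text{True}
x6 \leftrightarrow (x6 \oplus (x6 \to x1)) = \text{False} \leftrightarrow \text{True} = \text{False}
x1 \to (x6 \leftrightarrow (x6 \oplus (x6 \to x1))) = \text{True} \to \text{False} = \text{False}
x5 \oplus (x1 \to (x6 \leftrightarrow (x6 \oplus (x6 \to x1)))) = \text{False} \oplus \text{False} = \text{False}
\lnot (x5 \oplus (x1 \to (x6 \leftrightarrow (x6 \oplus (x6 \to x1))))) = \lnot \text{False} = \text{True}
\lnot \lnot (x5 \oplus (x1 \to (x6 \leftrightarrow (x6 \oplus (x6 \to x1))))) = \lnot \text{True} = \text{False}
((x6 \oplus x1) \oplus ((x6 \land x2) \leftrightarrow (\lnot (x3 \oplus x5) \oplus (x6 \oplus x3)))) \land \lnot \lnot (x5 \oplus (x1 \to (x6 \leftrightarrow (x6 \oplus (x6 \to x1))))) = \text{True} \land \text{False} = \text{False}
(((x6 \oplus x1) \oplus ((x6 \land x2) \leftrightarrow (\lnot (x3 \oplus x5) \oplus (x6 \oplus x3)))) \land \lnot \lnot (x5 \oplus (x1 \to (x6 \leftrightarrow (x6 \oplus (x6 \to x1)))))) \to x5 = \text{False} \to \text{False} = \text{True}
\lnot ((((x6 \oplus x1) \oplus ((x6 \land x2) \leftrightarrow (\lnot (x3 \oplus x5) \oplus (x6 \oplus x3)))) \land \lnot \lnot (x5 \oplus (x1 \to (x6 \leftrightarrow (x6 \oplus (x6 \to x1)))))) \to x5) = \lnot \text{True} = \text{False}
x3 \oplus \lnot ((((x6 \oplus x1) \oplus ((x6 \land x2) \leftrightarrow (\lnot (x3 \oplus x5) \oplus (x6 \oplus x3)))) \land \lnot \lnot (x5 \oplus (x1 \to (x6 \leftrightarrow (x6 \oplus (x6 \to x1)))))) \to x5) = \text{False} \oplus \text{False} = \text{False}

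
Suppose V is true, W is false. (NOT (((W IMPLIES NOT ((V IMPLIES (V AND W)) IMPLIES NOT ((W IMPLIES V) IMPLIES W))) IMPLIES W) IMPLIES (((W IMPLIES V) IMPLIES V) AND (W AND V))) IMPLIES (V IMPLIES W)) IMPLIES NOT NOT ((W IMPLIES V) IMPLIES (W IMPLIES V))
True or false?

True

V AND W = True AND False = False
V IMPLIES (V AND W) = True IMPLIES False = False
W IMPLIES V = False IMPLIES True = True
(W IMPLIES V) IMPLIES W = True IMPLIES False = False
NOT ((W IMPLIES V) IMPLIES W) = NOT False = True
(V IMPLIES (V AND W)) IMPLIES NOT ((W IMPLIES V) IMPLIES W) = False IMPLIES True = True
NOT ((V IMPLIES (V AND W)) IMPLIES NOT ((W IMPLIES V) IMPLIES W)) = NOT True = False
W IMPLIES NOT ((V IMPLIES (V AND W)) IMPLIES NOT ((W IMPLIES V) IMPLIES W)) = False IMPLIES False = True
(W IMPLIES NOT ((V IMPLIES (V AND W)) IMPLIES NOT ((W IMPLIES V) IMPLIES W))) IMPLIES W = True IMPLIES False = False
W IMPLIES V = False IMPLIES True = True
(W IMPLIES V) IMPLIES V = True IMPLIES True = True
W AND V = False AND True = False
((W IMPLIES V) IMPLIES V) AND (W AND V) = True AND False = False
((W IMPLIES NOT ((V IMPLIES (V AND W)) IMPLIES NOT ((W IMPLIES V) IMPLIES W))) IMPLIES W) IMPLIES (((W IMPLIES V) IMPLIES V) AND (W AND V)) = False IMPLIES False = True
NOT (((W IMPLIES NOT ((V IMPLIES (V AND W)) IMPLIES NOT ((W IMPLIES V) IMPLIES W))) IMPLIES W) IMPLIES (((W IMPLIES V) IMPLIES V) AND (W AND V))) = NOT True = False
V IMPLIES W = True IMPLIES False = False
NOT (((W IMPLIES NOT ((V IMPLIES (V AND W)) IMPLIES NOT ((W IMPLIES V) IMPLIES W))) IMPLIES W) IMPLIES (((W IMPLIES V) IMPLIES V) AND (W AND V))) IMPLIES (V IMPLIES W) = False IMPLIES False = True
W IMPLIES V = False IMPLIES True = True
W IMPLIES V = False IMPLIES True = True
(W IMPLIES V) IMPLIES (W IMPLIES V) = True IMPLIES True = True
NOT ((W IMPLIES V) IMPLIES (W IMPLIES V)) = NOT True = False
NOT NOT ((W IMPLIES V) IMPLIES (W IMPLIES V)) = NOT False = True
(NOT (((W IMPLIES NOT ((V IMPLIES (V AND W)) IMPLIES NOT ((W IMPLIES V) IMPLIES W))) IMPLIES W) IMPLIES (((W IMPLIES V) IMPLIES V) AND (W AND V))) IMPLIES (V IMPLIES W)) IMPLIES NOT NOT ((W IMPLIES V) IMPLIES (W IMPLIES V)) = True IMPLIES True = True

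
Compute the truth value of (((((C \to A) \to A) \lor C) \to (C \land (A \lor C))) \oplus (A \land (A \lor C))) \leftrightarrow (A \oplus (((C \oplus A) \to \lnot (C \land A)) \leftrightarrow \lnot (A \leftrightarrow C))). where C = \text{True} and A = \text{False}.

\text{True}

C \to A = \text{True} \to \text{False} = \text{False}
(C \to A) \to A = \text{False} \to \text{False} = \text{True}
((C \to A) \to A) \lor C = \text{True} \lor \text{True} = \text{True}
A \lor C = \text{False} \lor \text{True} = \text{True}
C \land (A \lor C) = \text{True} \land \text{True} = \text{True}
(((C \to A) \to A) \lor C) \to (C \land (A \lor C)) = \text{True} \to \text{True} = \text{True}
A \lor C = \text{False} \lor \text{True} = \text{True}
A \land (A \lor C) = \text{False} \land \text{True} = \text{False}
((((C \to A) \to A) \lor C) \to (C \land (A \lor C))) \oplus (A \land (A \lor C)) = \text{True} \oplus \text{False} = \text{True}
C \oplus A = \text{True} \oplus \text{False} = \text{True}
C \land A = \text{True} \land \text{False} = \text{False}
\lnot (C \land A) = \lnot \text{False} = \text{True}
(C \oplus A) \to \lnot (C \land A) = \text{True} \to \text{True} = \text{True}
A \leftrightarrow C = \text{False} \leftrightarrow \text{True} = \text{False}
\lnot (A \leftrightarrow C) = \lnot \text{False} = \text{True}
((C \oplus A) \to \lnot (C \land A)) \leftrightarrow \lnot (A \leftrightarrow C) = \text{True} \leftrightarrow \text{True} = \text{True}
A \oplus (((C \oplus A) \to \lnot (C \land A)) \leftrightarrow \lnot (A \leftrightarrow C)) = \text{False} \oplus \text{True} = \text{True}
(((((C \to A) \to A) \lor C) \to (C \land (A \lor C))) \oplus (A \land (A \lor C))) \leftrightarrow (A \oplus (((C \oplus A) \to \lnot (C \land A)) \leftrightarrow \lnot (A \leftrightarrow C))) = \text{True} \leftrightarrow \text{True} = \text{True}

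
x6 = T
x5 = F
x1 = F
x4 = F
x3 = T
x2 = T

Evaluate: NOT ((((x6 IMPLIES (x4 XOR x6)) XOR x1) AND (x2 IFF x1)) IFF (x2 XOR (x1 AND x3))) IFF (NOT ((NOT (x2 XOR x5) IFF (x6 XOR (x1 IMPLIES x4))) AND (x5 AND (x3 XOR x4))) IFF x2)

T

x4 XOR x6 = F XOR T = T
x6 IMPLIES (x4 XOR x6) = T IMPLIES T = T
(x6 IMPLIES (x4 XOR x6)) XOR x1 = T XOR F = T
x2 IFF x1 = T IFF F = F
((x6 IMPLIES (x4 XOR x6)) XOR x1) AND (x2 IFF x1) = T AND F = F
x1 AND x3 = F AND T = F
x2 XOR (x1 AND x3) = T XOR F = T
(((x6 IMPLIES (x4 XOR x6)) XOR x1) AND (x2 IFF x1)) IFF (x2 XOR (x1 AND x3)) = F IFF T = F
NOT ((((x6 IMPLIES (x4 XOR x6)) XOR x1) AND (x2 IFF x1)) IFF (x2 XOR (x1 AND x3))) = NOT F = T
x2 XOR x5 = T XOR F = T
NOT (x2 XOR x5) = NOT T = F
x1 IMPLIES x4 = F IMPLIES F = T
x6 XOR (x1 IMPLIES x4) = T XOR T = F
NOT (x2 XOR x5) IFF (x6 XOR (x1 IMPLIES x4)) = F IFF F = T
x3 XOR x4 = T XOR F = T
x5 AND (x3 XOR x4) = F AND T = F
(NOT (x2 XOR x5) IFF (x6 XOR (x1 IMPLIES x4))) AND (x5 AND (x3 XOR x4)) = T AND F = F
NOT ((NOT (x2 XOR x5) IFF (x6 XOR (x1 IMPLIES x4))) AND (x5 AND (x3 XOR x4))) = NOT F = T
NOT ((NOT (x2 XOR x5) IFF (x6 XOR (x1 IMPLIES x4))) AND (x5 AND (x3 XOR x4))) IFF x2 = T IFF T = T
NOT ((((x6 IMPLIES (x4 XOR x6)) XOR x1) AND (x2 IFF x1)) IFF (x2 XOR (x1 AND x3))) IFF (NOT ((NOT (x2 XOR x5) IFF (x6 XOR (x1 IMPLIES x4))) AND (x5 AND (x3 XOR x4))) IFF x2) = T IFF T = T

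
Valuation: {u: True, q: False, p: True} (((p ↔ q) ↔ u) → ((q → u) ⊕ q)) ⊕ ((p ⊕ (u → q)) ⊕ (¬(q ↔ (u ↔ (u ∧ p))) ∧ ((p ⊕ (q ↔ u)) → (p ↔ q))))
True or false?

p ↔ q = True ↔ False = False
(p ↔ q) ↔ u = False ↔ True = False
q → u = False → True = True
(q → u) ⊕ q = True ⊕ False = True
((p ↔ q) ↔ u) → ((q → u) ⊕ q) = False → True = True
u → q = True → False = False
p ⊕ (u → q) = True ⊕ False = True
u ∧ p = True ∧ True = True
u ↔ (u ∧ p) = True ↔ True = True
q ↔ (u ↔ (u ∧ p)) = False ↔ True = False
¬(q ↔ (u ↔ (u ∧ p))) = ¬False = True
q ↔ u = False ↔ True = False
p ⊕ (q ↔ u) = True ⊕ False = True
p ↔ q = True ↔ False = False
(p ⊕ (q ↔ u)) → (p ↔ q) = True → False = False
¬(q ↔ (u ↔ (u ∧ p))) ∧ ((p ⊕ (q ↔ u)) → (p ↔ q)) = True ∧ False = False
(p ⊕ (u → q)) ⊕ (¬(q ↔ (u ↔ (u ∧ p))) ∧ ((p ⊕ (q ↔ u)) → (p ↔ q))) = True ⊕ False = True
(((p ↔ q) ↔ u) → ((q → u) ⊕ q)) ⊕ ((p ⊕ (u → q)) ⊕ (¬(q ↔ (u ↔ (u ∧ p))) ∧ ((p ⊕ (q ↔ u)) → (p ↔ q)))) = True ⊕ True = False

False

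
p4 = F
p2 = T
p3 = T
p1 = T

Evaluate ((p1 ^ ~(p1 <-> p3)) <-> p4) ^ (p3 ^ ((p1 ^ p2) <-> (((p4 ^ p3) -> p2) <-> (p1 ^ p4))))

p1 <-> p3 = T <-> T = T
~(p1 <-> p3) = ~T = F
p1 ^ ~(p1 <-> p3) = T ^ F = T
(p1 ^ ~(p1 <-> p3)) <-> p4 = T <-> F = F
p1 ^ p2 = T ^ T = F
p4 ^ p3 = F ^ T = T
(p4 ^ p3) -> p2 = T -> T = T
p1 ^ p4 = T ^ F = T
((p4 ^ p3) -> p2) <-> (p1 ^ p4) = T <-> T = T
(p1 ^ p2) <-> (((p4 ^ p3) -> p2) <-> (p1 ^ p4)) = F <-> T = F
p3 ^ ((p1 ^ p2) <-> (((p4 ^ p3) -> p2) <-> (p1 ^ p4))) = T ^ F = T
((p1 ^ ~(p1 <-> p3)) <-> p4) ^ (p3 ^ ((p1 ^ p2) <-> (((p4 ^ p3) -> p2) <-> (p1 ^ p4)))) = F ^ T = T

T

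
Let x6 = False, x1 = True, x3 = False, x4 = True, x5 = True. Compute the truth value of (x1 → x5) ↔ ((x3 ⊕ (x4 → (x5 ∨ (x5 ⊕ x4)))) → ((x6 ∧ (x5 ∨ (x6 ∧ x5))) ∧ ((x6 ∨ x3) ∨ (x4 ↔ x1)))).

x1 → x5 = True → True = True
x5 ⊕ x4 = True ⊕ True = False
x5 ∨ (x5 ⊕ x4) = True ∨ False = True
x4 → (x5 ∨ (x5 ⊕ x4)) = True → True = True
x3 ⊕ (x4 → (x5 ∨ (x5 ⊕ x4))) = False ⊕ True = True
x6 ∧ x5 = False ∧ True = False
x5 ∨ (x6 ∧ x5) = True ∨ False = True
x6 ∧ (x5 ∨ (x6 ∧ x5)) = False ∧ True = False
x6 ∨ x3 = False ∨ False = False
x4 ↔ x1 = True ↔ True = True
(x6 ∨ x3) ∨ (x4 ↔ x1) = False ∨ True = True
(x6 ∧ (x5 ∨ (x6 ∧ x5))) ∧ ((x6 ∨ x3) ∨ (x4 ↔ x1)) = False ∧ True = False
(x3 ⊕ (x4 → (x5 ∨ (x5 ⊕ x4)))) → ((x6 ∧ (x5 ∨ (x6 ∧ x5))) ∧ ((x6 ∨ x3) ∨ (x4 ↔ x1))) = True → False = False
(x1 → x5) ↔ ((x3 ⊕ (x4 → (x5 ∨ (x5 ⊕ x4)))) → ((x6 ∧ (x5 ∨ (x6 ∧ x5))) ∧ ((x6 ∨ x3) ∨ (x4 ↔ x1)))) = True ↔ False = False

False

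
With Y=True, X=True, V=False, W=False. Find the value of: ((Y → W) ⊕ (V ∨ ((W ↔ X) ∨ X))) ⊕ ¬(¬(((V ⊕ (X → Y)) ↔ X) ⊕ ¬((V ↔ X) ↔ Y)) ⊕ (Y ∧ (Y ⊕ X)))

True

Substituting Y=True, X=True, V=False, W=False:
Y → W = True → False = False
W ↔ X = False ↔ True = False
(W ↔ X) ∨ X = False ∨ True = True
V ∨ ((W ↔ X) ∨ X) = False ∨ True = True
(Y → W) ⊕ (V ∨ ((W ↔ X) ∨ X)) = False ⊕ True = True
X → Y = True → True = True
V ⊕ (X → Y) = False ⊕ True = True
(V ⊕ (X → Y)) ↔ X = True ↔ True = True
V ↔ X = False ↔ True = False
(V ↔ X) ↔ Y = False ↔ True = False
¬((V ↔ X) ↔ Y) = ¬False = True
((V ⊕ (X → Y)) ↔ X) ⊕ ¬((V ↔ X) ↔ Y) = True ⊕ True = False
¬(((V ⊕ (X → Y)) ↔ X) ⊕ ¬((V ↔ X) ↔ Y)) = ¬False = True
Y ⊕ X = True ⊕ True = False
Y ∧ (Y ⊕ X) = True ∧ False = False
¬(((V ⊕ (X → Y)) ↔ X) ⊕ ¬((V ↔ X) ↔ Y)) ⊕ (Y ∧ (Y ⊕ X)) = True ⊕ False = True
¬(¬(((V ⊕ (X → Y)) ↔ X) ⊕ ¬((V ↔ X) ↔ Y)) ⊕ (Y ∧ (Y ⊕ X))) = ¬True = False
((Y → W) ⊕ (V ∨ ((W ↔ X) ∨ X))) ⊕ ¬(¬(((V ⊕ (X → Y)) ↔ X) ⊕ ¬((V ↔ X) ↔ Y)) ⊕ (Y ∧ (Y ⊕ X))) = True ⊕ False = True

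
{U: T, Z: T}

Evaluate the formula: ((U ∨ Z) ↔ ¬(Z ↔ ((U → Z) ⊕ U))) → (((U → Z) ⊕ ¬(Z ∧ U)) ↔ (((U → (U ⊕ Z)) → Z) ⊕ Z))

Substituting U=T, Z=T:
U ∨ Z = T ∨ T = T
U → Z = T → T = T
(U → Z) ⊕ U = T ⊕ T = F
Z ↔ ((U → Z) ⊕ U) = T ↔ F = F
¬(Z ↔ ((U → Z) ⊕ U)) = ¬F = T
(U ∨ Z) ↔ ¬(Z ↔ ((U → Z) ⊕ U)) = T ↔ T = T
U → Z = T → T = T
Z ∧ U = T ∧ T = T
¬(Z ∧ U) = ¬T = F
(U → Z) ⊕ ¬(Z ∧ U) = T ⊕ F = T
U ⊕ Z = T ⊕ T = F
U → (U ⊕ Z) = T → F = F
(U → (U ⊕ Z)) → Z = F → T = T
((U → (U ⊕ Z)) → Z) ⊕ Z = T ⊕ T = F
((U → Z) ⊕ ¬(Z ∧ U)) ↔ (((U → (U ⊕ Z)) → Z) ⊕ Z) = T ↔ F = F
((U ∨ Z) ↔ ¬(Z ↔ ((U → Z) ⊕ U))) → (((U → Z) ⊕ ¬(Z ∧ U)) ↔ (((U → (U ⊕ Z)) → Z) ⊕ Z)) = T → F = F

F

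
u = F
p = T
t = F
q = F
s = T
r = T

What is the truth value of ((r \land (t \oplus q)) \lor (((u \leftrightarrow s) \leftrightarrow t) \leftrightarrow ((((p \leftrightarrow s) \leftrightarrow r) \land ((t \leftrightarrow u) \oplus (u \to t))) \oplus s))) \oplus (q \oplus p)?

t \oplus q = F \oplus F = F
r \land (t \oplus q) = T \land F = F
u \leftrightarrow s = F \leftrightarrow T = F
(u \leftrightarrow s) \leftrightarrow t = F \leftrightarrow F = T
p \leftrightarrow s = T \leftrightarrow T = T
(p \leftrightarrow s) \leftrightarrow r = T \leftrightarrow T = T
t \leftrightarrow u = F \leftrightarrow F = T
u \to t = F \to F = T
(t \leftrightarrow u) \oplus (u \to t) = T \oplus T = F
((p \leftrightarrow s) \leftrightarrow r) \land ((t \leftrightarrow u) \oplus (u \to t)) = T \land F = F
(((p \leftrightarrow s) \leftrightarrow r) \land ((t \leftrightarrow u) \oplus (u \to t))) \oplus s = F \oplus T = T
((u \leftrightarrow s) \leftrightarrow t) \leftrightarrow ((((p \leftrightarrow s) \leftrightarrow r) \land ((t \leftrightarrow u) \oplus (u \to t))) \oplus s) = T \leftrightarrow T = T
(r \land (t \oplus q)) \lor (((u \leftrightarrow s) \leftrightarrow t) \leftrightarrow ((((p \leftrightarrow s) \leftrightarrow r) \land ((t \leftrightarrow u) \oplus (u \to t))) \oplus s)) = F \lor T = T
q \oplus p = F \oplus T = T
((r \land (t \oplus q)) \lor (((u \leftrightarrow s) \leftrightarrow t) \leftrightarrow ((((p \leftrightarrow s) \leftrightarrow r) \land ((t \leftrightarrow u) \oplus (u \to t))) \oplus s))) \oplus (q \oplus p) = T \oplus T = F

F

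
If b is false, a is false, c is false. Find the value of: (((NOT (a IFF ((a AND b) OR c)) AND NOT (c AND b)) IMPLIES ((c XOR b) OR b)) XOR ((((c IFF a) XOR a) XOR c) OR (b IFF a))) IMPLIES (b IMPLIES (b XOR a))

a AND b = false AND false = false
(a AND b) OR c = false OR false = false
a IFF ((a AND b) OR c) = false IFF false = true
NOT (a IFF ((a AND b) OR c)) = NOT true = false
c AND b = false AND false = false
NOT (c AND b) = NOT false = true
NOT (a IFF ((a AND b) OR c)) AND NOT (c AND b) = false AND true = false
c XOR b = false XOR false = false
(c XOR b) OR b = false OR false = false
(NOT (a IFF ((a AND b) OR c)) AND NOT (c AND b)) IMPLIES ((c XOR b) OR b) = false IMPLIES false = true
c IFF a = false IFF false = true
(c IFF a) XOR a = true XOR false = true
((c IFF a) XOR a) XOR c = true XOR false = true
b IFF a = false IFF false = true
(((c IFF a) XOR a) XOR c) OR (b IFF a) = true OR true = true
((NOT (a IFF ((a AND b) OR c)) AND NOT (c AND b)) IMPLIES ((c XOR b) OR b)) XOR ((((c IFF a) XOR a) XOR c) OR (b IFF a)) = true XOR true = false
b XOR a = false XOR false = false
b IMPLIES (b XOR a) = false IMPLIES false = true
(((NOT (a IFF ((a AND b) OR c)) AND NOT (c AND b)) IMPLIES ((c XOR b) OR b)) XOR ((((c IFF a) XOR a) XOR c) OR (b IFF a))) IMPLIES (b IMPLIES (b XOR a)) = false IMPLIES true = true

true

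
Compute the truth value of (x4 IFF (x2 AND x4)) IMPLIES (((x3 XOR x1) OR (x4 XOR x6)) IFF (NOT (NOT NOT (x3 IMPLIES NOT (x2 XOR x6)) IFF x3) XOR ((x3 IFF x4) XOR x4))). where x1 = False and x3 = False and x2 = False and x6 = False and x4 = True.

x2 AND x4 = False AND True = False
x4 IFF (x2 AND x4) = True IFF False = False
x3 XOR x1 = False XOR False = False
x4 XOR x6 = True XOR False = True
(x3 XOR x1) OR (x4 XOR x6) = False OR True = True
x2 XOR x6 = False XOR False = False
NOT (x2 XOR x6) = NOT False = True
x3 IMPLIES NOT (x2 XOR x6) = False IMPLIES True = True
NOT (x3 IMPLIES NOT (x2 XOR x6)) = NOT True = False
NOT NOT (x3 IMPLIES NOT (x2 XOR x6)) = NOT False = True
NOT NOT (x3 IMPLIES NOT (x2 XOR x6)) IFF x3 = True IFF False = False
NOT (NOT NOT (x3 IMPLIES NOT (x2 XOR x6)) IFF x3) = NOT False = True
x3 IFF x4 = False IFF True = False
(x3 IFF x4) XOR x4 = False XOR True = True
NOT (NOT NOT (x3 IMPLIES NOT (x2 XOR x6)) IFF x3) XOR ((x3 IFF x4) XOR x4) = True XOR True = False
((x3 XOR x1) OR (x4 XOR x6)) IFF (NOT (NOT NOT (x3 IMPLIES NOT (x2 XOR x6)) IFF x3) XOR ((x3 IFF x4) XOR x4)) = True IFF False = False
(x4 IFF (x2 AND x4)) IMPLIES (((x3 XOR x1) OR (x4 XOR x6)) IFF (NOT (NOT NOT (x3 IMPLIES NOT (x2 XOR x6)) IFF x3) XOR ((x3 IFF x4) XOR x4))) = False IMPLIES False = True

True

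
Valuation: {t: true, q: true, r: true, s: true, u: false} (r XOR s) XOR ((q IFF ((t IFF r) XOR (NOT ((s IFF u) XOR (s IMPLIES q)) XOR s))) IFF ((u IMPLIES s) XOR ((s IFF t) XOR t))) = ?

false

r XOR s = true XOR true = false
t IFF r = true IFF true = true
s IFF u = true IFF false = false
s IMPLIES q = true IMPLIES true = true
(s IFF u) XOR (s IMPLIES q) = false XOR true = true
NOT ((s IFF u) XOR (s IMPLIES q)) = NOT true = false
NOT ((s IFF u) XOR (s IMPLIES q)) XOR s = false XOR true = true
(t IFF r) XOR (NOT ((s IFF u) XOR (s IMPLIES q)) XOR s) = true XOR true = false
q IFF ((t IFF r) XOR (NOT ((s IFF u) XOR (s IMPLIES q)) XOR s)) = true IFF false = false
u IMPLIES s = false IMPLIES true = true
s IFF t = true IFF true = true
(s IFF t) XOR t = true XOR true = false
(u IMPLIES s) XOR ((s IFF t) XOR t) = true XOR false = true
(q IFF ((t IFF r) XOR (NOT ((s IFF u) XOR (s IMPLIES q)) XOR s))) IFF ((u IMPLIES s) XOR ((s IFF t) XOR t)) = false IFF true = false
(r XOR s) XOR ((q IFF ((t IFF r) XOR (NOT ((s IFF u) XOR (s IMPLIES q)) XOR s))) IFF ((u IMPLIES s) XOR ((s IFF t) XOR t))) = false XOR false = false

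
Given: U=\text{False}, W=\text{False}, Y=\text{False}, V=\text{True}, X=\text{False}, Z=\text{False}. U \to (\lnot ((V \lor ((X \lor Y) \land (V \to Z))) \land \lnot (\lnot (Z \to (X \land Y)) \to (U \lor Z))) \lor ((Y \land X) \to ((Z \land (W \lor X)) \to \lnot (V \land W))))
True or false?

X \lor Y = \text{False} \lor \text{False} = \text{False}
V \to Z = \text{True} \to \text{False} = \text{False}
(X \lor Y) \land (V \to Z) = \text{False} \land \text{False} = \text{False}
V \lor ((X \lor Y) \land (V \to Z)) = \text{True} \lor \text{False} = \text{True}
X \land Y = \text{False} \land \text{False} = \text{False}
Z \to (X \land Y) = \text{False} \to \text{False} = \text{True}
\lnot (Z \to (X \land Y)) = \lnot \text{True} = \text{False}
U \lor Z = \text{False} \lor \text{False} = \text{False}
\lnot (Z \to (X \land Y)) \to (U \lor Z) = \text{False} \to \text{False} = \text{True}
\lnot (\lnot (Z \to (X \land Y)) \to (U \lor Z)) = \lnot \text{True} = \text{False}
(V \lor ((X \lor Y) \land (V \to Z))) \land \lnot (\lnot (Z \to (X \land Y)) \to (U \lor Z)) = \text{True} \land \text{False} = \text{False}
\lnot ((V \lor ((X \lor Y) \land (V \to Z))) \land \lnot (\lnot (Z \to (X \land Y)) \to (U \lor Z))) = \lnot \text{False} = \text{True}
Y \land X = \text{False} \land \text{False} = \text{False}
W \lor X = \text{False} \lor \text{False} = \text{False}
Z \land (W \lor X) = \text{False} \land \text{False} = \text{False}
V \land W = \text{True} \land \text{False} = \text{False}
\lnot (V \land W) = \lnot \text{False} = \text{True}
(Z \land (W \lor X)) \to \lnot (V \land W) = \text{False} \to \text{True} = \text{True}
(Y \land X) \to ((Z \land (W \lor X)) \to \lnot (V \land W)) = \text{False} \to \text{True} = \text{True}
\lnot ((V \lor ((X \lor Y) \land (V \to Z))) \land \lnot (\lnot (Z \to (X \land Y)) \to (U \lor Z))) \lor ((Y \land X) \to ((Z \land (W \lor X)) \to \lnot (V \land W))) = \text{True} \lor \text{True} = \text{True}
U \to (\lnot ((V \lor ((X \lor Y) \land (V \to Z))) \land \lnot (\lnot (Z \to (X \land Y)) \to (U \lor Z))) \lor ((Y \land X) \to ((Z \land (W \lor X)) \to \lnot (V \land W)))) = \text{False} \to \text{True} = \text{True}

\text{True}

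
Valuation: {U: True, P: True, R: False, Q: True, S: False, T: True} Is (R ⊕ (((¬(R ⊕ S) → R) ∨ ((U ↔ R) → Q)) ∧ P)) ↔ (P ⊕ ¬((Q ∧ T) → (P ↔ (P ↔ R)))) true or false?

False

Substituting U=True, P=True, R=False, Q=True, S=False, T=True:
R ⊕ S = False ⊕ False = False
¬(R ⊕ S) = ¬False = True
¬(R ⊕ S) → R = True → False = False
U ↔ R = True ↔ False = False
(U ↔ R) → Q = False → True = True
(¬(R ⊕ S) → R) ∨ ((U ↔ R) → Q) = False ∨ True = True
((¬(R ⊕ S) → R) ∨ ((U ↔ R) → Q)) ∧ P = True ∧ True = True
R ⊕ (((¬(R ⊕ S) → R) ∨ ((U ↔ R) → Q)) ∧ P) = False ⊕ True = True
Q ∧ T = True ∧ True = True
P ↔ R = True ↔ False = False
P ↔ (P ↔ R) = True ↔ False = False
(Q ∧ T) → (P ↔ (P ↔ R)) = True → False = False
¬((Q ∧ T) → (P ↔ (P ↔ R))) = ¬False = True
P ⊕ ¬((Q ∧ T) → (P ↔ (P ↔ R))) = True ⊕ True = False
(R ⊕ (((¬(R ⊕ S) → R) ∨ ((U ↔ R) → Q)) ∧ P)) ↔ (P ⊕ ¬((Q ∧ T) → (P ↔ (P ↔ R)))) = True ↔ False = False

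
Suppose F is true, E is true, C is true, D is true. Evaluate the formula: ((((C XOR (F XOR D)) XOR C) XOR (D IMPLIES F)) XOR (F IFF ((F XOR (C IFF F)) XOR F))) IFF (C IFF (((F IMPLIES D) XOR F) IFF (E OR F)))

F XOR D = true XOR true = false
C XOR (F XOR D) = true XOR false = true
(C XOR (F XOR D)) XOR C = true XOR true = false
D IMPLIES F = true IMPLIES true = true
((C XOR (F XOR D)) XOR C) XOR (D IMPLIES F) = false XOR true = true
C IFF F = true IFF true = true
F XOR (C IFF F) = true XOR true = false
(F XOR (C IFF F)) XOR F = false XOR true = true
F IFF ((F XOR (C IFF F)) XOR F) = true IFF true = true
(((C XOR (F XOR D)) XOR C) XOR (D IMPLIES F)) XOR (F IFF ((F XOR (C IFF F)) XOR F)) = true XOR true = false
F IMPLIES D = true IMPLIES true = true
(F IMPLIES D) XOR F = true XOR true = false
E OR F = true OR true = true
((F IMPLIES D) XOR F) IFF (E OR F) = false IFF true = false
C IFF (((F IMPLIES D) XOR F) IFF (E OR F)) = true IFF false = false
((((C XOR (F XOR D)) XOR C) XOR (D IMPLIES F)) XOR (F IFF ((F XOR (C IFF F)) XOR F))) IFF (C IFF (((F IMPLIES D) XOR F) IFF (E OR F))) = false IFF false = true

true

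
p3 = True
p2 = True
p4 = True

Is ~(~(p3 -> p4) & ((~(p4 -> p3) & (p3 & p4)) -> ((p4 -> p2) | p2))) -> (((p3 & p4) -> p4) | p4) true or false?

Substituting p3=True, p2=True, p4=True:
p3 -> p4 = True -> True = True
~(p3 -> p4) = ~True = False
p4 -> p3 = True -> True = True
~(p4 -> p3) = ~True = False
p3 & p4 = True & True = True
~(p4 -> p3) & (p3 & p4) = False & True = False
p4 -> p2 = True -> True = True
(p4 -> p2) | p2 = True | True = True
(~(p4 -> p3) & (p3 & p4)) -> ((p4 -> p2) | p2) = False -> True = True
~(p3 -> p4) & ((~(p4 -> p3) & (p3 & p4)) -> ((p4 -> p2) | p2)) = False & True = False
~(~(p3 -> p4) & ((~(p4 -> p3) & (p3 & p4)) -> ((p4 -> p2) | p2))) = ~False = True
p3 & p4 = True & True = True
(p3 & p4) -> p4 = True -> True = True
((p3 & p4) -> p4) | p4 = True | True = True
~(~(p3 -> p4) & ((~(p4 -> p3) & (p3 & p4)) -> ((p4 -> p2) | p2))) -> (((p3 & p4) -> p4) | p4) = True -> True = True

True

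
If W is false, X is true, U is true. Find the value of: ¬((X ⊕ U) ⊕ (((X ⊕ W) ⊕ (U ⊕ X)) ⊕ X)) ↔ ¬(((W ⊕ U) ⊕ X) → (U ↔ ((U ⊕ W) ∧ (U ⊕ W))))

Substituting W=F, X=T, U=T:
X ⊕ U = T ⊕ T = F
X ⊕ W = T ⊕ F = T
U ⊕ X = T ⊕ T = F
(X ⊕ W) ⊕ (U ⊕ X) = T ⊕ F = T
((X ⊕ W) ⊕ (U ⊕ X)) ⊕ X = T ⊕ T = F
(X ⊕ U) ⊕ (((X ⊕ W) ⊕ (U ⊕ X)) ⊕ X) = F ⊕ F = F
¬((X ⊕ U) ⊕ (((X ⊕ W) ⊕ (U ⊕ X)) ⊕ X)) = ¬F = T
W ⊕ U = F ⊕ T = T
(W ⊕ U) ⊕ X = T ⊕ T = F
U ⊕ W = T ⊕ F = T
U ⊕ W = T ⊕ F = T
(U ⊕ W) ∧ (U ⊕ W) = T ∧ T = T
U ↔ ((U ⊕ W) ∧ (U ⊕ W)) = T ↔ T = T
((W ⊕ U) ⊕ X) → (U ↔ ((U ⊕ W) ∧ (U ⊕ W))) = F → T = T
¬(((W ⊕ U) ⊕ X) → (U ↔ ((U ⊕ W) ∧ (U ⊕ W)))) = ¬T = F
¬((X ⊕ U) ⊕ (((X ⊕ W) ⊕ (U ⊕ X)) ⊕ X)) ↔ ¬(((W ⊕ U) ⊕ X) → (U ↔ ((U ⊕ W) ∧ (U ⊕ W)))) = T ↔ F = F

F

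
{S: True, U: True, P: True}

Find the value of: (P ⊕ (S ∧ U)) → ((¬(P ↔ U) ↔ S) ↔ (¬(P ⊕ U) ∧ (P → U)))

S ∧ U = True ∧ True = True
P ⊕ (S ∧ U) = True ⊕ True = False
P ↔ U = True ↔ True = True
¬(P ↔ U) = ¬True = False
¬(P ↔ U) ↔ S = False ↔ True = False
P ⊕ U = True ⊕ True = False
¬(P ⊕ U) = ¬False = True
P → U = True → True = True
¬(P ⊕ U) ∧ (P → U) = True ∧ True = True
(¬(P ↔ U) ↔ S) ↔ (¬(P ⊕ U) ∧ (P → U)) = False ↔ True = False
(P ⊕ (S ∧ U)) → ((¬(P ↔ U) ↔ S) ↔ (¬(P ⊕ U) ∧ (P → U))) = False → False = True

True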